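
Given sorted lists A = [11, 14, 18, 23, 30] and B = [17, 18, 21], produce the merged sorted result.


List A: [11, 14, 18, 23, 30]
List B: [17, 18, 21]
Repeatedly compare the front elements and take the smaller:
  11 vs 17 -> take 11
  14 vs 17 -> take 14
  18 vs 17 -> take 17
  18 vs 18 -> take 18
  23 vs 18 -> take 18
  23 vs 21 -> take 21
  B is exhausted; append the rest of A: [23, 30]
Final answer: [11, 14, 17, 18, 18, 21, 23, 30]


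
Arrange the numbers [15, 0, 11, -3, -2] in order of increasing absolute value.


Compute absolute values:
  |15| = 15
  |0| = 0
  |11| = 11
  |-3| = 3
  |-2| = 2
Absolute values in increasing order: 0 < 2 < 3 < 11 < 15
Listing the original numbers in that order gives the answer.
Final answer: [0, -2, -3, 11, 15]


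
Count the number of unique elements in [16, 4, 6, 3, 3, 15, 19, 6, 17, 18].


List all unique values:
Distinct values: [3, 4, 6, 15, 16, 17, 18, 19]
Count = 8
Final answer: 8


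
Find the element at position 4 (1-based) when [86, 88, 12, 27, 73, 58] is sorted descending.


Sort descending: [88, 86, 73, 58, 27, 12]
The 4th element (1-indexed) is at index 3.
Value = 58
Final answer: 58


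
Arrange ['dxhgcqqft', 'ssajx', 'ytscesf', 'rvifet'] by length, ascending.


Compute lengths:
  'dxhgcqqft' has length 9
  'ssajx' has length 5
  'ytscesf' has length 7
  'rvifet' has length 6
Lengths in increasing order: 5 < 6 < 7 < 9
Listing the words in that order gives the answer.
Final answer: ['ssajx', 'rvifet', 'ytscesf', 'dxhgcqqft']


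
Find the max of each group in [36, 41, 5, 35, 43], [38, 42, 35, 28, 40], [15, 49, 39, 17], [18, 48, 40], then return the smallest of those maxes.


Find max of each group:
  Group 1: [36, 41, 5, 35, 43] -> max = 43
  Group 2: [38, 42, 35, 28, 40] -> max = 42
  Group 3: [15, 49, 39, 17] -> max = 49
  Group 4: [18, 48, 40] -> max = 48
Maxes: [43, 42, 49, 48]
Minimum of maxes = 42
Final answer: 42


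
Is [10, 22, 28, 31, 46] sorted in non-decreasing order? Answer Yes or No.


Check consecutive pairs:
  10 <= 22? True
  22 <= 28? True
  28 <= 31? True
  31 <= 46? True
Every consecutive pair is in order, so the list is non-decreasing.
Final answer: Yes


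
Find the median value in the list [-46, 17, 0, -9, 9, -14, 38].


First, sort the list: [-46, -14, -9, 0, 9, 17, 38]
The list has 7 elements (odd count).
The middle index is 3 (0-based), and the element there is 0.
Final answer: 0


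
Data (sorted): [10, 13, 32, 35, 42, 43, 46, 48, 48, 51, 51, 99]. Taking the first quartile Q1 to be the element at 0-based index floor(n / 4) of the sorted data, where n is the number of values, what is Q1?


The list has n = 12 elements.
Q1 index = floor(12 / 4) = floor(3) = 3
Counting from index 0 in the sorted data, the element at index 3 is 35.
Final answer: 35


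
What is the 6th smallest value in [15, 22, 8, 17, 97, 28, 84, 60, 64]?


Sort ascending: [8, 15, 17, 22, 28, 60, 64, 84, 97]
The 6th element (1-indexed) is at index 5.
Value = 60
Final answer: 60


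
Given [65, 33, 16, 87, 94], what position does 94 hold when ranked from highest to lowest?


Sort descending: [94, 87, 65, 33, 16]
Find 94 in the sorted list.
94 is at position 1.
Final answer: 1


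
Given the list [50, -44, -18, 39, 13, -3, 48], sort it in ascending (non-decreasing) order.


Original list: [50, -44, -18, 39, 13, -3, 48]
Repeatedly take the smallest remaining element:
  Remaining [50, -44, -18, 39, 13, -3, 48] -> smallest is -44
  Remaining [50, -18, 39, 13, -3, 48] -> smallest is -18
  Remaining [50, 39, 13, -3, 48] -> smallest is -3
  Remaining [50, 39, 13, 48] -> smallest is 13
  Remaining [50, 39, 48] -> smallest is 39
  Remaining [50, 48] -> smallest is 48
  Remaining [50] -> smallest is 50
Collecting the picks in order gives the sorted list.
Final answer: [-44, -18, -3, 13, 39, 48, 50]


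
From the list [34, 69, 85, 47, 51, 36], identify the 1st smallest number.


Sort ascending: [34, 36, 47, 51, 69, 85]
The 1st element (1-indexed) is at index 0.
Value = 34
Final answer: 34


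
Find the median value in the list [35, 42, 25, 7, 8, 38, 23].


First, sort the list: [7, 8, 23, 25, 35, 38, 42]
The list has 7 elements (odd count).
The middle index is 3 (0-based), and the element there is 25.
Final answer: 25


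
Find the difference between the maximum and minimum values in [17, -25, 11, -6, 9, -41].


Maximum value: 17
Minimum value: -41
Range = 17 - (-41) = 58
Final answer: 58


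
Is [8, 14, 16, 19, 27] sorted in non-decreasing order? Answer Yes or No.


Check consecutive pairs:
  8 <= 14? True
  14 <= 16? True
  16 <= 19? True
  19 <= 27? True
Every consecutive pair is in order, so the list is non-decreasing.
Final answer: Yes


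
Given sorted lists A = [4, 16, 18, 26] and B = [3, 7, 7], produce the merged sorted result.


List A: [4, 16, 18, 26]
List B: [3, 7, 7]
Repeatedly compare the front elements and take the smaller:
  4 vs 3 -> take 3
  4 vs 7 -> take 4
  16 vs 7 -> take 7
  16 vs 7 -> take 7
  B is exhausted; append the rest of A: [16, 18, 26]
Final answer: [3, 4, 7, 7, 16, 18, 26]


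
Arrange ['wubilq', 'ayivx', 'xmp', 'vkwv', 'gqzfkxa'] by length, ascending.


Compute lengths:
  'wubilq' has length 6
  'ayivx' has length 5
  'xmp' has length 3
  'vkwv' has length 4
  'gqzfkxa' has length 7
Lengths in increasing order: 3 < 4 < 5 < 6 < 7
Listing the words in that order gives the answer.
Final answer: ['xmp', 'vkwv', 'ayivx', 'wubilq', 'gqzfkxa']


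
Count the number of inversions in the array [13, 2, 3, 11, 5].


For each element, count the later elements that are smaller than it:
  13 (index 0): smaller elements after it = [2, 3, 11, 5] -> 4
  2 (index 1): smaller elements after it = [] -> 0
  3 (index 2): smaller elements after it = [] -> 0
  11 (index 3): smaller elements after it = [5] -> 1
Total inversions = 4 + 0 + 0 + 1 = 5
Final answer: 5


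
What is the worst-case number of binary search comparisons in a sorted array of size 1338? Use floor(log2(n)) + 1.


Binary search halves the search space each step.
Maximum comparisons = floor(log2(1338)) + 1
log2(1338) = 10.3859
floor(log2(1338)) = 10, so 10 + 1 = 11
Final answer: 11


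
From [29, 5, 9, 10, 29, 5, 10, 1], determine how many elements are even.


Check each element:
  29 is odd
  5 is odd
  9 is odd
  10 is even
  29 is odd
  5 is odd
  10 is even
  1 is odd
Evens: [10, 10]
Count of evens = 2
Final answer: 2


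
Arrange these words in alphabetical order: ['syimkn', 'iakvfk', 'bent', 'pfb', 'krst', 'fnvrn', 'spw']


Compare strings character by character (the first differing letter decides):
  'bent' < 'fnvrn' since 'b' < 'f' at position 1
  'fnvrn' < 'iakvfk' since 'f' < 'i' at position 1
  'iakvfk' < 'krst' since 'i' < 'k' at position 1
  'krst' < 'pfb' since 'k' < 'p' at position 1
  'pfb' < 'spw' since 'p' < 's' at position 1
  'spw' < 'syimkn' since 'p' < 'y' at position 2
Chaining these comparisons gives the alphabetical order.
Final answer: ['bent', 'fnvrn', 'iakvfk', 'krst', 'pfb', 'spw', 'syimkn']


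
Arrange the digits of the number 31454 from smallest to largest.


The number 31454 has digits: 3, 1, 4, 5, 4
Sorted: 1, 3, 4, 4, 5
Joining the sorted digits gives the result.
Final answer: 13445


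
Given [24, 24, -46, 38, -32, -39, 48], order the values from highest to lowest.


Original list: [24, 24, -46, 38, -32, -39, 48]
Repeatedly take the largest remaining element:
  Remaining [24, 24, -46, 38, -32, -39, 48] -> largest is 48
  Remaining [24, 24, -46, 38, -32, -39] -> largest is 38
  Remaining [24, 24, -46, -32, -39] -> largest is 24
  Remaining [24, -46, -32, -39] -> largest is 24
  Remaining [-46, -32, -39] -> largest is -32
  Remaining [-46, -39] -> largest is -39
  Remaining [-46] -> largest is -46
Collecting the picks in order gives the descending list.
Final answer: [48, 38, 24, 24, -32, -39, -46]


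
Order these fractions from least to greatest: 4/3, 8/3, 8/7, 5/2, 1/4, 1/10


Convert to decimal for comparison:
  4/3 = 1.3333
  8/3 = 2.6667
  8/7 = 1.1429
  5/2 = 2.5
  1/4 = 0.25
  1/10 = 0.1
Decimals in increasing order: 0.1 < 0.25 < 1.1429 < 1.3333 < 2.5 < 2.6667
Writing each back as its fraction gives the sorted order.
Final answer: 1/10, 1/4, 8/7, 4/3, 5/2, 8/3


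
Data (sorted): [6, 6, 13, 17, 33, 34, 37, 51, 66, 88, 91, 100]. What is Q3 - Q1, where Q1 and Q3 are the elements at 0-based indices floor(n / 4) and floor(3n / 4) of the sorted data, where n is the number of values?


The data has n = 12 elements.
Q1 index = floor(12 / 4) = floor(3) = 3; Q3 index = floor(3 * 12 / 4) = floor(9) = 9
Q1 = element at index 3 = 17
Q3 = element at index 9 = 88
IQR = 88 - 17 = 71
Final answer: 71


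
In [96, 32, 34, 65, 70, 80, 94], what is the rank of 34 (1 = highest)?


Sort descending: [96, 94, 80, 70, 65, 34, 32]
Find 34 in the sorted list.
34 is at position 6.
Final answer: 6


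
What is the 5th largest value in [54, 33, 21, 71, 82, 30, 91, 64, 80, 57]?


Sort descending: [91, 82, 80, 71, 64, 57, 54, 33, 30, 21]
The 5th element (1-indexed) is at index 4.
Value = 64
Final answer: 64


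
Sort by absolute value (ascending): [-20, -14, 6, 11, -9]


Compute absolute values:
  |-20| = 20
  |-14| = 14
  |6| = 6
  |11| = 11
  |-9| = 9
Absolute values in increasing order: 6 < 9 < 11 < 14 < 20
Listing the original numbers in that order gives the answer.
Final answer: [6, -9, 11, -14, -20]


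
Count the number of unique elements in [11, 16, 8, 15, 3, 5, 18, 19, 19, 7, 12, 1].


List all unique values:
Distinct values: [1, 3, 5, 7, 8, 11, 12, 15, 16, 18, 19]
Count = 11
Final answer: 11


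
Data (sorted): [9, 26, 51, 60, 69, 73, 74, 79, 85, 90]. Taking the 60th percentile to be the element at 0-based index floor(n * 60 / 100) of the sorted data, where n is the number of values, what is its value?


The dataset has n = 10 elements.
Index = floor(10 * 60 / 100) = floor(600 / 100) = floor(6) = 6
Counting from index 0 in the sorted data, the element at index 6 is 74.
Final answer: 74


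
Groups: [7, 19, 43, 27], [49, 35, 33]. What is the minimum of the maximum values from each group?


Find max of each group:
  Group 1: [7, 19, 43, 27] -> max = 43
  Group 2: [49, 35, 33] -> max = 49
Maxes: [43, 49]
Minimum of maxes = 43
Final answer: 43


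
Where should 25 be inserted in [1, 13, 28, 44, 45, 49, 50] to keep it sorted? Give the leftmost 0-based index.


List is sorted: [1, 13, 28, 44, 45, 49, 50]
We need the leftmost position where 25 can be inserted, i.e. the first index whose element is >= 25 (or the end of the list if none is).
Binary search with low=0, high=7 (0-based indices):
  low=0, high=7, mid=3: a[3]=44 >= 25, so high = 3
  low=0, high=3, mid=1: a[1]=13 < 25, so low = 2
  low=2, high=3, mid=2: a[2]=28 >= 25, so high = 2
Now low = high = 2, so the insertion index is 2.
Final answer: 2


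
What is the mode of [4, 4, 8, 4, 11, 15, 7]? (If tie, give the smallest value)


Count the frequency of each value:
  4 appears 3 time(s)
  7 appears 1 time(s)
  8 appears 1 time(s)
  11 appears 1 time(s)
  15 appears 1 time(s)
Maximum frequency is 3.
Only 4 reaches that frequency, so it is the mode.
Final answer: 4


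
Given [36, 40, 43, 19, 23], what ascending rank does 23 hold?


Sort ascending: [19, 23, 36, 40, 43]
Find 23 in the sorted list.
23 is at position 2 (1-indexed).
Final answer: 2


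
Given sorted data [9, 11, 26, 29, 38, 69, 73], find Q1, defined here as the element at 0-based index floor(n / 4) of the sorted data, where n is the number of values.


The list has n = 7 elements.
Q1 index = floor(7 / 4) = floor(1.75) = 1
Counting from index 0 in the sorted data, the element at index 1 is 11.
Final answer: 11


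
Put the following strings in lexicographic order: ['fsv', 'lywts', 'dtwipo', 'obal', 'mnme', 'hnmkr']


Compare strings character by character (the first differing letter decides):
  'dtwipo' < 'fsv' since 'd' < 'f' at position 1
  'fsv' < 'hnmkr' since 'f' < 'h' at position 1
  'hnmkr' < 'lywts' since 'h' < 'l' at position 1
  'lywts' < 'mnme' since 'l' < 'm' at position 1
  'mnme' < 'obal' since 'm' < 'o' at position 1
Chaining these comparisons gives the alphabetical order.
Final answer: ['dtwipo', 'fsv', 'hnmkr', 'lywts', 'mnme', 'obal']


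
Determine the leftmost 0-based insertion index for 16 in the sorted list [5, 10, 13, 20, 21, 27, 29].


List is sorted: [5, 10, 13, 20, 21, 27, 29]
We need the leftmost position where 16 can be inserted, i.e. the first index whose element is >= 16 (or the end of the list if none is).
Binary search with low=0, high=7 (0-based indices):
  low=0, high=7, mid=3: a[3]=20 >= 16, so high = 3
  low=0, high=3, mid=1: a[1]=10 < 16, so low = 2
  low=2, high=3, mid=2: a[2]=13 < 16, so low = 3
Now low = high = 3, so the insertion index is 3.
Final answer: 3


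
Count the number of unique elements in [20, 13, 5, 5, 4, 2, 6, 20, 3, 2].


List all unique values:
Distinct values: [2, 3, 4, 5, 6, 13, 20]
Count = 7
Final answer: 7


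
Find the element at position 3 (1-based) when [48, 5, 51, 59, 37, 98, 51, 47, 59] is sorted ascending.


Sort ascending: [5, 37, 47, 48, 51, 51, 59, 59, 98]
The 3rd element (1-indexed) is at index 2.
Value = 47
Final answer: 47


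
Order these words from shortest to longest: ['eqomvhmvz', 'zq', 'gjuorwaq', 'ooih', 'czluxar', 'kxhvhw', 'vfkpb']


Compute lengths:
  'eqomvhmvz' has length 9
  'zq' has length 2
  'gjuorwaq' has length 8
  'ooih' has length 4
  'czluxar' has length 7
  'kxhvhw' has length 6
  'vfkpb' has length 5
Lengths in increasing order: 2 < 4 < 5 < 6 < 7 < 8 < 9
Listing the words in that order gives the answer.
Final answer: ['zq', 'ooih', 'vfkpb', 'kxhvhw', 'czluxar', 'gjuorwaq', 'eqomvhmvz']


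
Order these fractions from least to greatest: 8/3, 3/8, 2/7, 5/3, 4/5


Convert to decimal for comparison:
  8/3 = 2.6667
  3/8 = 0.375
  2/7 = 0.2857
  5/3 = 1.6667
  4/5 = 0.8
Decimals in increasing order: 0.2857 < 0.375 < 0.8 < 1.6667 < 2.6667
Writing each back as its fraction gives the sorted order.
Final answer: 2/7, 3/8, 4/5, 5/3, 8/3


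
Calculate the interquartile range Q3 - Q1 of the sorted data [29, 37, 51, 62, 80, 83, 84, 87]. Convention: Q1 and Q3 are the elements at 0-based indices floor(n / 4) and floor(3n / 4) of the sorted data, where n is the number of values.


The data has n = 8 elements.
Q1 index = floor(8 / 4) = floor(2) = 2; Q3 index = floor(3 * 8 / 4) = floor(6) = 6
Q1 = element at index 2 = 51
Q3 = element at index 6 = 84
IQR = 84 - 51 = 33
Final answer: 33


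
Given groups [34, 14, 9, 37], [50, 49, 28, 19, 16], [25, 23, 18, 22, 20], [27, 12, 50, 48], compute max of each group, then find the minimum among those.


Find max of each group:
  Group 1: [34, 14, 9, 37] -> max = 37
  Group 2: [50, 49, 28, 19, 16] -> max = 50
  Group 3: [25, 23, 18, 22, 20] -> max = 25
  Group 4: [27, 12, 50, 48] -> max = 50
Maxes: [37, 50, 25, 50]
Minimum of maxes = 25
Final answer: 25


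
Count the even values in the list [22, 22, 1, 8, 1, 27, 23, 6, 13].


Check each element:
  22 is even
  22 is even
  1 is odd
  8 is even
  1 is odd
  27 is odd
  23 is odd
  6 is even
  13 is odd
Evens: [22, 22, 8, 6]
Count of evens = 4
Final answer: 4


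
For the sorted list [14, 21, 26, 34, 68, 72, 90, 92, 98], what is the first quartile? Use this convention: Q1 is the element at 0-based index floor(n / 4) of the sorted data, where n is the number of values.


The list has n = 9 elements.
Q1 index = floor(9 / 4) = floor(2.25) = 2
Counting from index 0 in the sorted data, the element at index 2 is 26.
Final answer: 26


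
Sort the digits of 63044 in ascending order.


The number 63044 has digits: 6, 3, 0, 4, 4
Sorted: 0, 3, 4, 4, 6
Joining the sorted digits gives the result.
Final answer: 03446


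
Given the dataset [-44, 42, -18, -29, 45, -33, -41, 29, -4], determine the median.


First, sort the list: [-44, -41, -33, -29, -18, -4, 29, 42, 45]
The list has 9 elements (odd count).
The middle index is 4 (0-based), and the element there is -18.
Final answer: -18


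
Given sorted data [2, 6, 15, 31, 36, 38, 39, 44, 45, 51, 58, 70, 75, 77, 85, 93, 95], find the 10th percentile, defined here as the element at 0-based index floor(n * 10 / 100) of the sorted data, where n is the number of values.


The dataset has n = 17 elements.
Index = floor(17 * 10 / 100) = floor(170 / 100) = floor(1.7) = 1
Counting from index 0 in the sorted data, the element at index 1 is 6.
Final answer: 6


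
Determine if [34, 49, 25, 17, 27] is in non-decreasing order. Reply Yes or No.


Check consecutive pairs:
  34 <= 49? True
  49 <= 25? False
  25 <= 17? False
  17 <= 27? True
2 consecutive pair(s) are out of order, so the list is not sorted.
Final answer: No


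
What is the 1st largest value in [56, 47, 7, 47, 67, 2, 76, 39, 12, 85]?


Sort descending: [85, 76, 67, 56, 47, 47, 39, 12, 7, 2]
The 1st element (1-indexed) is at index 0.
Value = 85
Final answer: 85


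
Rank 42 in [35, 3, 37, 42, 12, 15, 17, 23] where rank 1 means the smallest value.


Sort ascending: [3, 12, 15, 17, 23, 35, 37, 42]
Find 42 in the sorted list.
42 is at position 8 (1-indexed).
Final answer: 8


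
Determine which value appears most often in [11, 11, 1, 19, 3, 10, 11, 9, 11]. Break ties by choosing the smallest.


Count the frequency of each value:
  1 appears 1 time(s)
  3 appears 1 time(s)
  9 appears 1 time(s)
  10 appears 1 time(s)
  11 appears 4 time(s)
  19 appears 1 time(s)
Maximum frequency is 4.
Only 11 reaches that frequency, so it is the mode.
Final answer: 11


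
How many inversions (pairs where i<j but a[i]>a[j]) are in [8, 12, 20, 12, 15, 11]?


For each element, count the later elements that are smaller than it:
  8 (index 0): smaller elements after it = [] -> 0
  12 (index 1): smaller elements after it = [11] -> 1
  20 (index 2): smaller elements after it = [12, 15, 11] -> 3
  12 (index 3): smaller elements after it = [11] -> 1
  15 (index 4): smaller elements after it = [11] -> 1
Total inversions = 0 + 1 + 3 + 1 + 1 = 6
Final answer: 6


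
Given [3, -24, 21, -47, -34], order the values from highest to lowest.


Original list: [3, -24, 21, -47, -34]
Repeatedly take the largest remaining element:
  Remaining [3, -24, 21, -47, -34] -> largest is 21
  Remaining [3, -24, -47, -34] -> largest is 3
  Remaining [-24, -47, -34] -> largest is -24
  Remaining [-47, -34] -> largest is -34
  Remaining [-47] -> largest is -47
Collecting the picks in order gives the descending list.
Final answer: [21, 3, -24, -34, -47]


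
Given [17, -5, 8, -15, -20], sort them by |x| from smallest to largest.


Compute absolute values:
  |17| = 17
  |-5| = 5
  |8| = 8
  |-15| = 15
  |-20| = 20
Absolute values in increasing order: 5 < 8 < 15 < 17 < 20
Listing the original numbers in that order gives the answer.
Final answer: [-5, 8, -15, 17, -20]


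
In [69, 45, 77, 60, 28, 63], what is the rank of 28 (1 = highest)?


Sort descending: [77, 69, 63, 60, 45, 28]
Find 28 in the sorted list.
28 is at position 6.
Final answer: 6


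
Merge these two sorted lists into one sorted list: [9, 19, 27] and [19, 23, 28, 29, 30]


List A: [9, 19, 27]
List B: [19, 23, 28, 29, 30]
Repeatedly compare the front elements and take the smaller:
  9 vs 19 -> take 9
  19 vs 19 -> take 19
  27 vs 19 -> take 19
  27 vs 23 -> take 23
  27 vs 28 -> take 27
  A is exhausted; append the rest of B: [28, 29, 30]
Final answer: [9, 19, 19, 23, 27, 28, 29, 30]


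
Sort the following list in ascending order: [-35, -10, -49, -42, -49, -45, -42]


Original list: [-35, -10, -49, -42, -49, -45, -42]
Repeatedly take the smallest remaining element:
  Remaining [-35, -10, -49, -42, -49, -45, -42] -> smallest is -49
  Remaining [-35, -10, -42, -49, -45, -42] -> smallest is -49
  Remaining [-35, -10, -42, -45, -42] -> smallest is -45
  Remaining [-35, -10, -42, -42] -> smallest is -42
  Remaining [-35, -10, -42] -> smallest is -42
  Remaining [-35, -10] -> smallest is -35
  Remaining [-10] -> smallest is -10
Collecting the picks in order gives the sorted list.
Final answer: [-49, -49, -45, -42, -42, -35, -10]


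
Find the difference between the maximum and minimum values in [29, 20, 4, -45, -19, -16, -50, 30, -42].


Maximum value: 30
Minimum value: -50
Range = 30 - (-50) = 80
Final answer: 80


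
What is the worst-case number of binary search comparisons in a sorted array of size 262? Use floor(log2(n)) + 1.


Binary search halves the search space each step.
Maximum comparisons = floor(log2(262)) + 1
log2(262) = 8.0334
floor(log2(262)) = 8, so 8 + 1 = 9
Final answer: 9


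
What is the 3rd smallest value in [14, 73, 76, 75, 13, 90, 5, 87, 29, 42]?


Sort ascending: [5, 13, 14, 29, 42, 73, 75, 76, 87, 90]
The 3rd element (1-indexed) is at index 2.
Value = 14
Final answer: 14


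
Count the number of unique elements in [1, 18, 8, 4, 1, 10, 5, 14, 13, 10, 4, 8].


List all unique values:
Distinct values: [1, 4, 5, 8, 10, 13, 14, 18]
Count = 8
Final answer: 8


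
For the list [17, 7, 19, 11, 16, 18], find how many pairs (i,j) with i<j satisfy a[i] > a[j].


For each element, count the later elements that are smaller than it:
  17 (index 0): smaller elements after it = [7, 11, 16] -> 3
  7 (index 1): smaller elements after it = [] -> 0
  19 (index 2): smaller elements after it = [11, 16, 18] -> 3
  11 (index 3): smaller elements after it = [] -> 0
  16 (index 4): smaller elements after it = [] -> 0
Total inversions = 3 + 0 + 3 + 0 + 0 = 6
Final answer: 6


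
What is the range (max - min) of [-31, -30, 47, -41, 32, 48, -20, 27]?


Maximum value: 48
Minimum value: -41
Range = 48 - (-41) = 89
Final answer: 89


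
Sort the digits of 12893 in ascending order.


The number 12893 has digits: 1, 2, 8, 9, 3
Sorted: 1, 2, 3, 8, 9
Joining the sorted digits gives the result.
Final answer: 12389


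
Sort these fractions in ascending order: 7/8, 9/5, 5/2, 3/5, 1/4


Convert to decimal for comparison:
  7/8 = 0.875
  9/5 = 1.8
  5/2 = 2.5
  3/5 = 0.6
  1/4 = 0.25
Decimals in increasing order: 0.25 < 0.6 < 0.875 < 1.8 < 2.5
Writing each back as its fraction gives the sorted order.
Final answer: 1/4, 3/5, 7/8, 9/5, 5/2


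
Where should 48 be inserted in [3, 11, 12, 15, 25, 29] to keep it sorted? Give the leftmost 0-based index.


List is sorted: [3, 11, 12, 15, 25, 29]
We need the leftmost position where 48 can be inserted, i.e. the first index whose element is >= 48 (or the end of the list if none is).
Binary search with low=0, high=6 (0-based indices):
  low=0, high=6, mid=3: a[3]=15 < 48, so low = 4
  low=4, high=6, mid=5: a[5]=29 < 48, so low = 6
Now low = high = 6, so the insertion index is 6.
Final answer: 6


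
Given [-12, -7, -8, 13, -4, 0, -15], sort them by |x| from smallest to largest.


Compute absolute values:
  |-12| = 12
  |-7| = 7
  |-8| = 8
  |13| = 13
  |-4| = 4
  |0| = 0
  |-15| = 15
Absolute values in increasing order: 0 < 4 < 7 < 8 < 12 < 13 < 15
Listing the original numbers in that order gives the answer.
Final answer: [0, -4, -7, -8, -12, 13, -15]


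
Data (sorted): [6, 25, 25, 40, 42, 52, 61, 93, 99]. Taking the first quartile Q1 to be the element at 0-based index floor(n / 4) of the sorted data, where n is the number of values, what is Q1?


The list has n = 9 elements.
Q1 index = floor(9 / 4) = floor(2.25) = 2
Counting from index 0 in the sorted data, the element at index 2 is 25.
Final answer: 25


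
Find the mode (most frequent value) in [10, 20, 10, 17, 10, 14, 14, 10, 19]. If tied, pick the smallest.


Count the frequency of each value:
  10 appears 4 time(s)
  14 appears 2 time(s)
  17 appears 1 time(s)
  19 appears 1 time(s)
  20 appears 1 time(s)
Maximum frequency is 4.
Only 10 reaches that frequency, so it is the mode.
Final answer: 10


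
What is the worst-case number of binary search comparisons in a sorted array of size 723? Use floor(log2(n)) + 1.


Binary search halves the search space each step.
Maximum comparisons = floor(log2(723)) + 1
log2(723) = 9.4979
floor(log2(723)) = 9, so 9 + 1 = 10
Final answer: 10


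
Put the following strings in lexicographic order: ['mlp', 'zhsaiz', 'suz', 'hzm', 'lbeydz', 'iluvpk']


Compare strings character by character (the first differing letter decides):
  'hzm' < 'iluvpk' since 'h' < 'i' at position 1
  'iluvpk' < 'lbeydz' since 'i' < 'l' at position 1
  'lbeydz' < 'mlp' since 'l' < 'm' at position 1
  'mlp' < 'suz' since 'm' < 's' at position 1
  'suz' < 'zhsaiz' since 's' < 'z' at position 1
Chaining these comparisons gives the alphabetical order.
Final answer: ['hzm', 'iluvpk', 'lbeydz', 'mlp', 'suz', 'zhsaiz']


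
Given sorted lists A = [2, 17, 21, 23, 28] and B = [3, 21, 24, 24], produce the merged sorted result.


List A: [2, 17, 21, 23, 28]
List B: [3, 21, 24, 24]
Repeatedly compare the front elements and take the smaller:
  2 vs 3 -> take 2
  17 vs 3 -> take 3
  17 vs 21 -> take 17
  21 vs 21 -> take 21
  23 vs 21 -> take 21
  23 vs 24 -> take 23
  28 vs 24 -> take 24
  28 vs 24 -> take 24
  B is exhausted; append the rest of A: [28]
Final answer: [2, 3, 17, 21, 21, 23, 24, 24, 28]


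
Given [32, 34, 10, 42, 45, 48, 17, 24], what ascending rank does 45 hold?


Sort ascending: [10, 17, 24, 32, 34, 42, 45, 48]
Find 45 in the sorted list.
45 is at position 7 (1-indexed).
Final answer: 7


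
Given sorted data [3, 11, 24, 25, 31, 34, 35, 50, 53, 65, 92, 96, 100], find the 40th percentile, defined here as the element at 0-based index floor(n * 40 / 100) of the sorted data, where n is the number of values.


The dataset has n = 13 elements.
Index = floor(13 * 40 / 100) = floor(520 / 100) = floor(5.2) = 5
Counting from index 0 in the sorted data, the element at index 5 is 34.
Final answer: 34


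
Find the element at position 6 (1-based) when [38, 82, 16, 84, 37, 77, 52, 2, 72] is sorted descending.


Sort descending: [84, 82, 77, 72, 52, 38, 37, 16, 2]
The 6th element (1-indexed) is at index 5.
Value = 38
Final answer: 38


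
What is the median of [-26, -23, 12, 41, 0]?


First, sort the list: [-26, -23, 0, 12, 41]
The list has 5 elements (odd count).
The middle index is 2 (0-based), and the element there is 0.
Final answer: 0


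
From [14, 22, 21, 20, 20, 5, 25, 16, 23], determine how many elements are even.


Check each element:
  14 is even
  22 is even
  21 is odd
  20 is even
  20 is even
  5 is odd
  25 is odd
  16 is even
  23 is odd
Evens: [14, 22, 20, 20, 16]
Count of evens = 5
Final answer: 5


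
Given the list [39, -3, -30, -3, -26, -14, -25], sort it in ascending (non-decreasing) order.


Original list: [39, -3, -30, -3, -26, -14, -25]
Repeatedly take the smallest remaining element:
  Remaining [39, -3, -30, -3, -26, -14, -25] -> smallest is -30
  Remaining [39, -3, -3, -26, -14, -25] -> smallest is -26
  Remaining [39, -3, -3, -14, -25] -> smallest is -25
  Remaining [39, -3, -3, -14] -> smallest is -14
  Remaining [39, -3, -3] -> smallest is -3
  Remaining [39, -3] -> smallest is -3
  Remaining [39] -> smallest is 39
Collecting the picks in order gives the sorted list.
Final answer: [-30, -26, -25, -14, -3, -3, 39]


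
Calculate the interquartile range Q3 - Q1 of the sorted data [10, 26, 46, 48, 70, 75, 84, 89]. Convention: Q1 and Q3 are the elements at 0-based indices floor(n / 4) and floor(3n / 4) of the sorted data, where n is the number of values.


The data has n = 8 elements.
Q1 index = floor(8 / 4) = floor(2) = 2; Q3 index = floor(3 * 8 / 4) = floor(6) = 6
Q1 = element at index 2 = 46
Q3 = element at index 6 = 84
IQR = 84 - 46 = 38
Final answer: 38


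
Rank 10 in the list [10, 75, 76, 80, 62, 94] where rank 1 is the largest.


Sort descending: [94, 80, 76, 75, 62, 10]
Find 10 in the sorted list.
10 is at position 6.
Final answer: 6


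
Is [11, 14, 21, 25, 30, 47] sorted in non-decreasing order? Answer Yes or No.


Check consecutive pairs:
  11 <= 14? True
  14 <= 21? True
  21 <= 25? True
  25 <= 30? True
  30 <= 47? True
Every consecutive pair is in order, so the list is non-decreasing.
Final answer: Yes


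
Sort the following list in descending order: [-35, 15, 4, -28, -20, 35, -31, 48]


Original list: [-35, 15, 4, -28, -20, 35, -31, 48]
Repeatedly take the largest remaining element:
  Remaining [-35, 15, 4, -28, -20, 35, -31, 48] -> largest is 48
  Remaining [-35, 15, 4, -28, -20, 35, -31] -> largest is 35
  Remaining [-35, 15, 4, -28, -20, -31] -> largest is 15
  Remaining [-35, 4, -28, -20, -31] -> largest is 4
  Remaining [-35, -28, -20, -31] -> largest is -20
  Remaining [-35, -28, -31] -> largest is -28
  Remaining [-35, -31] -> largest is -31
  Remaining [-35] -> largest is -35
Collecting the picks in order gives the descending list.
Final answer: [48, 35, 15, 4, -20, -28, -31, -35]


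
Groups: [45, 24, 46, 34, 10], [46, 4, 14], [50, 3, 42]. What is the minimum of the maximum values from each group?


Find max of each group:
  Group 1: [45, 24, 46, 34, 10] -> max = 46
  Group 2: [46, 4, 14] -> max = 46
  Group 3: [50, 3, 42] -> max = 50
Maxes: [46, 46, 50]
Minimum of maxes = 46
Final answer: 46


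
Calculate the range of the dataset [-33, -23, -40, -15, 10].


Maximum value: 10
Minimum value: -40
Range = 10 - (-40) = 50
Final answer: 50


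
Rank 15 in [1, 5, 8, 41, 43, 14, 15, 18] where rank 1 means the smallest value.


Sort ascending: [1, 5, 8, 14, 15, 18, 41, 43]
Find 15 in the sorted list.
15 is at position 5 (1-indexed).
Final answer: 5


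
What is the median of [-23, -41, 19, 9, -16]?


First, sort the list: [-41, -23, -16, 9, 19]
The list has 5 elements (odd count).
The middle index is 2 (0-based), and the element there is -16.
Final answer: -16


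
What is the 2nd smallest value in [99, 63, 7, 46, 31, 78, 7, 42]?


Sort ascending: [7, 7, 31, 42, 46, 63, 78, 99]
The 2nd element (1-indexed) is at index 1.
Value = 7
Final answer: 7


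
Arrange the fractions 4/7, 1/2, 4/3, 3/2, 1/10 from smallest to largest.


Convert to decimal for comparison:
  4/7 = 0.5714
  1/2 = 0.5
  4/3 = 1.3333
  3/2 = 1.5
  1/10 = 0.1
Decimals in increasing order: 0.1 < 0.5 < 0.5714 < 1.3333 < 1.5
Writing each back as its fraction gives the sorted order.
Final answer: 1/10, 1/2, 4/7, 4/3, 3/2


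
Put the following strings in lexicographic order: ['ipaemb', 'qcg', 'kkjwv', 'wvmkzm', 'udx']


Compare strings character by character (the first differing letter decides):
  'ipaemb' < 'kkjwv' since 'i' < 'k' at position 1
  'kkjwv' < 'qcg' since 'k' < 'q' at position 1
  'qcg' < 'udx' since 'q' < 'u' at position 1
  'udx' < 'wvmkzm' since 'u' < 'w' at position 1
Chaining these comparisons gives the alphabetical order.
Final answer: ['ipaemb', 'kkjwv', 'qcg', 'udx', 'wvmkzm']


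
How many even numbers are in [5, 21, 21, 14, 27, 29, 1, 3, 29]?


Check each element:
  5 is odd
  21 is odd
  21 is odd
  14 is even
  27 is odd
  29 is odd
  1 is odd
  3 is odd
  29 is odd
Evens: [14]
Count of evens = 1
Final answer: 1


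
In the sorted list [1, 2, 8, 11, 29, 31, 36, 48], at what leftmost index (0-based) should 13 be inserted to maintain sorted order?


List is sorted: [1, 2, 8, 11, 29, 31, 36, 48]
We need the leftmost position where 13 can be inserted, i.e. the first index whose element is >= 13 (or the end of the list if none is).
Binary search with low=0, high=8 (0-based indices):
  low=0, high=8, mid=4: a[4]=29 >= 13, so high = 4
  low=0, high=4, mid=2: a[2]=8 < 13, so low = 3
  low=3, high=4, mid=3: a[3]=11 < 13, so low = 4
Now low = high = 4, so the insertion index is 4.
Final answer: 4


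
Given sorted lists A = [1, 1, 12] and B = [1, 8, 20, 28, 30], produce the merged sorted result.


List A: [1, 1, 12]
List B: [1, 8, 20, 28, 30]
Repeatedly compare the front elements and take the smaller:
  1 vs 1 -> take 1
  1 vs 1 -> take 1
  12 vs 1 -> take 1
  12 vs 8 -> take 8
  12 vs 20 -> take 12
  A is exhausted; append the rest of B: [20, 28, 30]
Final answer: [1, 1, 1, 8, 12, 20, 28, 30]


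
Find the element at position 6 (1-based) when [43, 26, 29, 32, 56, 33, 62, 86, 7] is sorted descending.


Sort descending: [86, 62, 56, 43, 33, 32, 29, 26, 7]
The 6th element (1-indexed) is at index 5.
Value = 32
Final answer: 32


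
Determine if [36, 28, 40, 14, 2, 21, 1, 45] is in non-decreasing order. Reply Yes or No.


Check consecutive pairs:
  36 <= 28? False
  28 <= 40? True
  40 <= 14? False
  14 <= 2? False
  2 <= 21? True
  21 <= 1? False
  1 <= 45? True
4 consecutive pair(s) are out of order, so the list is not sorted.
Final answer: No


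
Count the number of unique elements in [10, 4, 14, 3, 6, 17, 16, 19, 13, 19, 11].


List all unique values:
Distinct values: [3, 4, 6, 10, 11, 13, 14, 16, 17, 19]
Count = 10
Final answer: 10


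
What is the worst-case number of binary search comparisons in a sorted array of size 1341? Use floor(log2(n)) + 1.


Binary search halves the search space each step.
Maximum comparisons = floor(log2(1341)) + 1
log2(1341) = 10.3891
floor(log2(1341)) = 10, so 10 + 1 = 11
Final answer: 11


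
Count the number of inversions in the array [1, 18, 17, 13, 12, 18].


For each element, count the later elements that are smaller than it:
  1 (index 0): smaller elements after it = [] -> 0
  18 (index 1): smaller elements after it = [17, 13, 12] -> 3
  17 (index 2): smaller elements after it = [13, 12] -> 2
  13 (index 3): smaller elements after it = [12] -> 1
  12 (index 4): smaller elements after it = [] -> 0
Total inversions = 0 + 3 + 2 + 1 + 0 = 6
Final answer: 6


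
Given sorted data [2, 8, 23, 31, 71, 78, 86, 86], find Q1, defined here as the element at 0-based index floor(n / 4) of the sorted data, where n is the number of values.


The list has n = 8 elements.
Q1 index = floor(8 / 4) = floor(2) = 2
Counting from index 0 in the sorted data, the element at index 2 is 23.
Final answer: 23


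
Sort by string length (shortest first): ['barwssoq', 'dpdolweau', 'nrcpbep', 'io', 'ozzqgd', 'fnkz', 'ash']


Compute lengths:
  'barwssoq' has length 8
  'dpdolweau' has length 9
  'nrcpbep' has length 7
  'io' has length 2
  'ozzqgd' has length 6
  'fnkz' has length 4
  'ash' has length 3
Lengths in increasing order: 2 < 3 < 4 < 6 < 7 < 8 < 9
Listing the words in that order gives the answer.
Final answer: ['io', 'ash', 'fnkz', 'ozzqgd', 'nrcpbep', 'barwssoq', 'dpdolweau']


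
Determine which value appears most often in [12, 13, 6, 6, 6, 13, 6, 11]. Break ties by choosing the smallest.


Count the frequency of each value:
  6 appears 4 time(s)
  11 appears 1 time(s)
  12 appears 1 time(s)
  13 appears 2 time(s)
Maximum frequency is 4.
Only 6 reaches that frequency, so it is the mode.
Final answer: 6


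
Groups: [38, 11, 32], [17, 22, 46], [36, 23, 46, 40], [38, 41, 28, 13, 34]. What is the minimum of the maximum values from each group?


Find max of each group:
  Group 1: [38, 11, 32] -> max = 38
  Group 2: [17, 22, 46] -> max = 46
  Group 3: [36, 23, 46, 40] -> max = 46
  Group 4: [38, 41, 28, 13, 34] -> max = 41
Maxes: [38, 46, 46, 41]
Minimum of maxes = 38
Final answer: 38


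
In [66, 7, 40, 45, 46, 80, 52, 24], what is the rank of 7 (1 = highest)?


Sort descending: [80, 66, 52, 46, 45, 40, 24, 7]
Find 7 in the sorted list.
7 is at position 8.
Final answer: 8


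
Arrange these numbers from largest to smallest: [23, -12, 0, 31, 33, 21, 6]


Original list: [23, -12, 0, 31, 33, 21, 6]
Repeatedly take the largest remaining element:
  Remaining [23, -12, 0, 31, 33, 21, 6] -> largest is 33
  Remaining [23, -12, 0, 31, 21, 6] -> largest is 31
  Remaining [23, -12, 0, 21, 6] -> largest is 23
  Remaining [-12, 0, 21, 6] -> largest is 21
  Remaining [-12, 0, 6] -> largest is 6
  Remaining [-12, 0] -> largest is 0
  Remaining [-12] -> largest is -12
Collecting the picks in order gives the descending list.
Final answer: [33, 31, 23, 21, 6, 0, -12]


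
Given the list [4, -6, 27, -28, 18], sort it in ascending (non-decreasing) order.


Original list: [4, -6, 27, -28, 18]
Repeatedly take the smallest remaining element:
  Remaining [4, -6, 27, -28, 18] -> smallest is -28
  Remaining [4, -6, 27, 18] -> smallest is -6
  Remaining [4, 27, 18] -> smallest is 4
  Remaining [27, 18] -> smallest is 18
  Remaining [27] -> smallest is 27
Collecting the picks in order gives the sorted list.
Final answer: [-28, -6, 4, 18, 27]


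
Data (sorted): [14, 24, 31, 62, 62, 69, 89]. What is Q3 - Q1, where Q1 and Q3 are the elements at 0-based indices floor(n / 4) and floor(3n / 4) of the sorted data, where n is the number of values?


The data has n = 7 elements.
Q1 index = floor(7 / 4) = floor(1.75) = 1; Q3 index = floor(3 * 7 / 4) = floor(5.25) = 5
Q1 = element at index 1 = 24
Q3 = element at index 5 = 69
IQR = 69 - 24 = 45
Final answer: 45


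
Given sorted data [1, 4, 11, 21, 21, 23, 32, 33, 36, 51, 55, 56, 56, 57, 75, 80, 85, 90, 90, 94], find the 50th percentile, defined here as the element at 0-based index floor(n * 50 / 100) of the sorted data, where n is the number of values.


The dataset has n = 20 elements.
Index = floor(20 * 50 / 100) = floor(1000 / 100) = floor(10) = 10
Counting from index 0 in the sorted data, the element at index 10 is 55.
Final answer: 55


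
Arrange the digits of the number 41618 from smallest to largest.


The number 41618 has digits: 4, 1, 6, 1, 8
Sorted: 1, 1, 4, 6, 8
Joining the sorted digits gives the result.
Final answer: 11468


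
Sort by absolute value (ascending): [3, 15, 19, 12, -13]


Compute absolute values:
  |3| = 3
  |15| = 15
  |19| = 19
  |12| = 12
  |-13| = 13
Absolute values in increasing order: 3 < 12 < 13 < 15 < 19
Listing the original numbers in that order gives the answer.
Final answer: [3, 12, -13, 15, 19]


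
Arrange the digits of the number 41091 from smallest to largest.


The number 41091 has digits: 4, 1, 0, 9, 1
Sorted: 0, 1, 1, 4, 9
Joining the sorted digits gives the result.
Final answer: 01149


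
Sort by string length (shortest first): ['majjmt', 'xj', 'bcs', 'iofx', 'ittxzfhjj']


Compute lengths:
  'majjmt' has length 6
  'xj' has length 2
  'bcs' has length 3
  'iofx' has length 4
  'ittxzfhjj' has length 9
Lengths in increasing order: 2 < 3 < 4 < 6 < 9
Listing the words in that order gives the answer.
Final answer: ['xj', 'bcs', 'iofx', 'majjmt', 'ittxzfhjj']


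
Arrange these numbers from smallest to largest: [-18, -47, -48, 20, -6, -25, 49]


Original list: [-18, -47, -48, 20, -6, -25, 49]
Repeatedly take the smallest remaining element:
  Remaining [-18, -47, -48, 20, -6, -25, 49] -> smallest is -48
  Remaining [-18, -47, 20, -6, -25, 49] -> smallest is -47
  Remaining [-18, 20, -6, -25, 49] -> smallest is -25
  Remaining [-18, 20, -6, 49] -> smallest is -18
  Remaining [20, -6, 49] -> smallest is -6
  Remaining [20, 49] -> smallest is 20
  Remaining [49] -> smallest is 49
Collecting the picks in order gives the sorted list.
Final answer: [-48, -47, -25, -18, -6, 20, 49]


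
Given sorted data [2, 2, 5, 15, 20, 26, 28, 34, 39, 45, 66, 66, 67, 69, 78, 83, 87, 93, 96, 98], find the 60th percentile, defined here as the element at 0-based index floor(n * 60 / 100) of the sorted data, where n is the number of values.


The dataset has n = 20 elements.
Index = floor(20 * 60 / 100) = floor(1200 / 100) = floor(12) = 12
Counting from index 0 in the sorted data, the element at index 12 is 67.
Final answer: 67


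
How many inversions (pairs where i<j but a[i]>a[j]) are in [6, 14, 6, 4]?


For each element, count the later elements that are smaller than it:
  6 (index 0): smaller elements after it = [4] -> 1
  14 (index 1): smaller elements after it = [6, 4] -> 2
  6 (index 2): smaller elements after it = [4] -> 1
Total inversions = 1 + 2 + 1 = 4
Final answer: 4


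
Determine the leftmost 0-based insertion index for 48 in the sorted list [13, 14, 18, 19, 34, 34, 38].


List is sorted: [13, 14, 18, 19, 34, 34, 38]
We need the leftmost position where 48 can be inserted, i.e. the first index whose element is >= 48 (or the end of the list if none is).
Binary search with low=0, high=7 (0-based indices):
  low=0, high=7, mid=3: a[3]=19 < 48, so low = 4
  low=4, high=7, mid=5: a[5]=34 < 48, so low = 6
  low=6, high=7, mid=6: a[6]=38 < 48, so low = 7
Now low = high = 7, so the insertion index is 7.
Final answer: 7
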